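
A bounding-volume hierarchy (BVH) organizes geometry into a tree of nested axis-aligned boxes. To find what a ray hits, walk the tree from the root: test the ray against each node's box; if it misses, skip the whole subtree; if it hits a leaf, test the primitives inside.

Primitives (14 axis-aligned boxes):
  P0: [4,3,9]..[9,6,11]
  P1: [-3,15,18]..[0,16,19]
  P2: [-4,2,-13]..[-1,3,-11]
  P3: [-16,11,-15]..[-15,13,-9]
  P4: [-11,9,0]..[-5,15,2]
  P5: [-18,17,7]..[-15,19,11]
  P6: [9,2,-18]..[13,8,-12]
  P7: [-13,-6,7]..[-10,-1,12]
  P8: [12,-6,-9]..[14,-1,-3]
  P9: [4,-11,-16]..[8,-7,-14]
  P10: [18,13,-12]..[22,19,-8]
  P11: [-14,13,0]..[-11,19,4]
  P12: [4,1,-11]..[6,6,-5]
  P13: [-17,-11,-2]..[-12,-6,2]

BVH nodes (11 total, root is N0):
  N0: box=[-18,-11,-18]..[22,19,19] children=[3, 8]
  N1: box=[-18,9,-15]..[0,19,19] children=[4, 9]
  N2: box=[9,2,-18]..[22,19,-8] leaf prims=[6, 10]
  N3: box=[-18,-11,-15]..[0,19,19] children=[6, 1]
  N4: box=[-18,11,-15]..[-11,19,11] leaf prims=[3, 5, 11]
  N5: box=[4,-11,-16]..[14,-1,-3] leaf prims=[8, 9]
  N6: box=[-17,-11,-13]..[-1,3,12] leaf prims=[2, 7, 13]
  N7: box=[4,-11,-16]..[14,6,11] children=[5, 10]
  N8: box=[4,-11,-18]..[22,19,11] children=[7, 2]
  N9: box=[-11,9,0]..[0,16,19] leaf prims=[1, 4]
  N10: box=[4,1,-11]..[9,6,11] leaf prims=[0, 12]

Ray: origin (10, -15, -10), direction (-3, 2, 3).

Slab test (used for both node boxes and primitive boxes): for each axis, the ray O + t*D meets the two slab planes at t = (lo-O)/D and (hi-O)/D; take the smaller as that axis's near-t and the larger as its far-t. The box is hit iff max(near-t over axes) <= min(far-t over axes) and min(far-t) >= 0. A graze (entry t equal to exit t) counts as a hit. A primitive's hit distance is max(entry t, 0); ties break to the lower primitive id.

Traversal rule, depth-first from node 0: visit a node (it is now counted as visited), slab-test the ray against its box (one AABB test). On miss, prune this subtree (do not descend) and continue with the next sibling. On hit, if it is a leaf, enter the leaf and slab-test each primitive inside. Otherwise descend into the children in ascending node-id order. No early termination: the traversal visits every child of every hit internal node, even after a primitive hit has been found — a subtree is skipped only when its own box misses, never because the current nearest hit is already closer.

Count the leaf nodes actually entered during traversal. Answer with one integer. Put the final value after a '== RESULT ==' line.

Trace the traversal:
N0 x:[-4,28/3] y:[2,17] z:[-8/3,29/3] -> hit [2,28/3], descend [3, 8]
  N3 x:[10/3,28/3] y:[2,17] z:[-5/3,29/3] -> hit [10/3,28/3], descend [1, 6]
    N1 x:[10/3,28/3] y:[12,17] z:[-5/3,29/3] -> miss, prune
    N6 x:[11/3,9] y:[2,9] z:[-1,22/3] -> hit [11/3,22/3] leaf, test {P2(miss), P7@t=20/3, P13(miss)}
  N8 x:[-4,2] y:[2,17] z:[-8/3,7] -> hit [2,2], descend [2, 7]
    N2 x:[-4,1/3] y:[17/2,17] z:[-8/3,2/3] -> miss, prune
    N7 x:[-4/3,2] y:[2,21/2] z:[-2,7] -> hit [2,2], descend [5, 10]
      N5 x:[-4/3,2] y:[2,7] z:[-2,7/3] -> hit [2,2] leaf, test {P8(miss), P9(miss)}
      N10 x:[1/3,2] y:[8,21/2] z:[-1/3,7] -> miss, prune

Visited [0, 3, 1, 6, 8, 2, 7, 5, 10]. Tests: 9 box, 2 leaf. Nearest: P7.

== RESULT ==
2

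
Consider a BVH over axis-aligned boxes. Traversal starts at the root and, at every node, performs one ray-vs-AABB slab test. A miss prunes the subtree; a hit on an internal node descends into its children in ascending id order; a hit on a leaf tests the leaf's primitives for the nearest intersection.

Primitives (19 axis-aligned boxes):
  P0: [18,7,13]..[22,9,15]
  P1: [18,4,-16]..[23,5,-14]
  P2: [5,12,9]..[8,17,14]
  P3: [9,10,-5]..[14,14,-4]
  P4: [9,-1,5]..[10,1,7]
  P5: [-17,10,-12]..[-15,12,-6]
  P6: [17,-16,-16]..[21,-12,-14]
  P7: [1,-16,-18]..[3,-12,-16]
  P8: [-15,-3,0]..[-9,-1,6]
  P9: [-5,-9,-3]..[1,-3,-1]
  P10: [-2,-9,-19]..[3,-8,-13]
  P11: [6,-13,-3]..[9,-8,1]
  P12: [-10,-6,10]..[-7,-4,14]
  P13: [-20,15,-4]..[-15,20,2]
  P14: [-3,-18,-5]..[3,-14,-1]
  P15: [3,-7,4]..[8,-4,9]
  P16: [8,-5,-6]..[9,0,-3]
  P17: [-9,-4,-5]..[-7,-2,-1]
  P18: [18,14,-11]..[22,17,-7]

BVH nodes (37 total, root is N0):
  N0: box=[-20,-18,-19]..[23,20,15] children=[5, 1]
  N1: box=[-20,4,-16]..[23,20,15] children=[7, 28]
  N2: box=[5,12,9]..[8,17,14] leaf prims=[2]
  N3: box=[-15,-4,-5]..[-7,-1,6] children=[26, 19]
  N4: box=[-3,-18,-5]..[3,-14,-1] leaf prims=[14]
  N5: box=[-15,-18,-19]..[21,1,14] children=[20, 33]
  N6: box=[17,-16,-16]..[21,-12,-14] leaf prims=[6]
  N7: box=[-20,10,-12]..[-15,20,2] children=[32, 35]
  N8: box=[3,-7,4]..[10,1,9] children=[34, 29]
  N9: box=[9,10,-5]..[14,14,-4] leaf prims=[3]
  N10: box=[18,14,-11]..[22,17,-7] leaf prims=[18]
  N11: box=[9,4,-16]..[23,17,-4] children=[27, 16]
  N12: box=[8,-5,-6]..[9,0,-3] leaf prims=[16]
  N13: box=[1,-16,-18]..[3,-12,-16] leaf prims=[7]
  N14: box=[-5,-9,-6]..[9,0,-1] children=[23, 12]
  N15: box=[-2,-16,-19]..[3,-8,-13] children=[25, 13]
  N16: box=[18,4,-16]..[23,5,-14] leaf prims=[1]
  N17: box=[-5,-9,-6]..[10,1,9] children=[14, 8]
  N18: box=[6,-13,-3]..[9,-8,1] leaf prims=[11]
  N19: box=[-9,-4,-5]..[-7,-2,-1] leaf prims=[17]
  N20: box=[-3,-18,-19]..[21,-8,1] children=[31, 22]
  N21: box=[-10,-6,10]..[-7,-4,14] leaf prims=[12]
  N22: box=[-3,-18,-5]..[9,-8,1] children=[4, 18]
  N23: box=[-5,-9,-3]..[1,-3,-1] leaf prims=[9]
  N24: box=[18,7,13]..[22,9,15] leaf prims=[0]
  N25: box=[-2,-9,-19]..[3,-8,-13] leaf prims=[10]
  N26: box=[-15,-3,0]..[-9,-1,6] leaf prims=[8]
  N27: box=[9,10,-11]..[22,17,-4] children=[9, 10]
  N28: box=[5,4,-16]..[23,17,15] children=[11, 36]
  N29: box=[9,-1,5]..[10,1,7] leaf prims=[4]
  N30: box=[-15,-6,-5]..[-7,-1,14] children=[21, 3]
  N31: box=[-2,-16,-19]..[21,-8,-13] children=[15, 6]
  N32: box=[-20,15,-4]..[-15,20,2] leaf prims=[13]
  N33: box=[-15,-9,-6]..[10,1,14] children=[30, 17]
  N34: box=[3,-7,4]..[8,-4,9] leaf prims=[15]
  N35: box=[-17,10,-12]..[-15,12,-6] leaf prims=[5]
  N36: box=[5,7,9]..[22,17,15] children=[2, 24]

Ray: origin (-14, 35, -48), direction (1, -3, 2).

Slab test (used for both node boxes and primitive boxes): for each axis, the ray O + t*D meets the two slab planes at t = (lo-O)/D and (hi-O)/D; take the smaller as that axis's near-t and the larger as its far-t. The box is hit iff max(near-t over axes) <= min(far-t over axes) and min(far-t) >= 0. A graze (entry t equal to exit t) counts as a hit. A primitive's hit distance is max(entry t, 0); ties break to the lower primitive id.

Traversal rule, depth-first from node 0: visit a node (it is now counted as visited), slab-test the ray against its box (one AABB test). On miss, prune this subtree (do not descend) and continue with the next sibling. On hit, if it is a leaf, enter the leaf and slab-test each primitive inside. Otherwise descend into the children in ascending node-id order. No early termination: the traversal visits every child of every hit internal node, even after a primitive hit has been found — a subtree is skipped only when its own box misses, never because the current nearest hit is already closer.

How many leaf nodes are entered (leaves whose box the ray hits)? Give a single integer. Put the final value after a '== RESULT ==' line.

Traverse from the root:
N0 x:[-6,37] y:[5,53/3] z:[29/2,63/2] -> hit [29/2,53/3], descend [1, 5]
  N1 x:[-6,37] y:[5,31/3] z:[16,63/2] -> miss, prune
  N5 x:[-1,35] y:[34/3,53/3] z:[29/2,31] -> hit [29/2,53/3], descend [20, 33]
    N20 x:[11,35] y:[43/3,53/3] z:[29/2,49/2] -> hit [29/2,53/3], descend [22, 31]
      N22 x:[11,23] y:[43/3,53/3] z:[43/2,49/2] -> miss, prune
      N31 x:[12,35] y:[43/3,17] z:[29/2,35/2] -> hit [29/2,17], descend [6, 15]
        N6 x:[31,35] y:[47/3,17] z:[16,17] -> miss, prune
        N15 x:[12,17] y:[43/3,17] z:[29/2,35/2] -> hit [29/2,17], descend [13, 25]
          N13 x:[15,17] y:[47/3,17] z:[15,16] -> hit [47/3,16] leaf, test {P7@t=47/3}
          N25 x:[12,17] y:[43/3,44/3] z:[29/2,35/2] -> hit [29/2,44/3] leaf, test {P10@t=29/2}
    N33 x:[-1,24] y:[34/3,44/3] z:[21,31] -> miss, prune

Visited [0, 1, 5, 20, 22, 31, 6, 15, 13, 25, 33]. Tests: 11 box, 2 leaf. Nearest: P10.

== RESULT ==
2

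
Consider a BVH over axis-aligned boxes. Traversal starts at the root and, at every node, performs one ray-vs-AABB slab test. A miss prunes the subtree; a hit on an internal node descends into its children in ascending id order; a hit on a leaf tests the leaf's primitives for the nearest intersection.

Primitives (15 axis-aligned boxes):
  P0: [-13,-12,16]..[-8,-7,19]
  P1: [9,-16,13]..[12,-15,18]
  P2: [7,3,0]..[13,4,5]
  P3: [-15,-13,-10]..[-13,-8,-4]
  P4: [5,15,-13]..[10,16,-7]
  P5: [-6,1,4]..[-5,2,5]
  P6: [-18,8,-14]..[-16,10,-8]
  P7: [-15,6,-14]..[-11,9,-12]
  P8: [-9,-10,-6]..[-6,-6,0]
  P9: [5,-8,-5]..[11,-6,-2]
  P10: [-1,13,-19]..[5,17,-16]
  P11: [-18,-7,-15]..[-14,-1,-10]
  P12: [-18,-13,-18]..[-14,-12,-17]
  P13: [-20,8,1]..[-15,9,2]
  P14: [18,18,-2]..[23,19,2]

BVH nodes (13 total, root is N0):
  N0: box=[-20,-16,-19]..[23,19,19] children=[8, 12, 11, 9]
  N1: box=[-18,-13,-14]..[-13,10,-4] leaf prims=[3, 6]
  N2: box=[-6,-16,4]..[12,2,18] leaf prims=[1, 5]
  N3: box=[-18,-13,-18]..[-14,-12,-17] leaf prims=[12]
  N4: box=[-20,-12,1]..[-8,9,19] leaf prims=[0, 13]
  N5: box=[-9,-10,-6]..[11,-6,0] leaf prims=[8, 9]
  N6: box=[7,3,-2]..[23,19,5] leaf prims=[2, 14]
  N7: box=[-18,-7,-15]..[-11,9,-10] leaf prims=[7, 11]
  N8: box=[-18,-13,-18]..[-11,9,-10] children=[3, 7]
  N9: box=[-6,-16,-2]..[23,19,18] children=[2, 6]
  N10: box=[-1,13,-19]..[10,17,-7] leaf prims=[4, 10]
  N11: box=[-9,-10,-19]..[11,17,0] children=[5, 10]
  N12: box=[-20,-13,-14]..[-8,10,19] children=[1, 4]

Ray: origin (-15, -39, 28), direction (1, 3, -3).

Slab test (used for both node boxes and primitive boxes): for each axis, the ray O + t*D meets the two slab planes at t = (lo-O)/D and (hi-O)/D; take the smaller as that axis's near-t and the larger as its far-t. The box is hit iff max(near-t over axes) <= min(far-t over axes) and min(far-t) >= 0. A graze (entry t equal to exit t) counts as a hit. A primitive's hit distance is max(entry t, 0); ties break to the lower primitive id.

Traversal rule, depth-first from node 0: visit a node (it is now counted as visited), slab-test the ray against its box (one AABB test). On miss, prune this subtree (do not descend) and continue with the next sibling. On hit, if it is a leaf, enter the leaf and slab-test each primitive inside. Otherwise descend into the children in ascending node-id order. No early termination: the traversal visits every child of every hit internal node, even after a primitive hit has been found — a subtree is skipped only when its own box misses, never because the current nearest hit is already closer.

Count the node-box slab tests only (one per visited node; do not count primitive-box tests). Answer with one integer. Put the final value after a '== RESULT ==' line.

Trace the traversal:
N0 x:[-5,38] y:[23/3,58/3] z:[3,47/3] -> hit [23/3,47/3], descend [8, 9, 11, 12]
  N8 x:[-3,4] y:[26/3,16] z:[38/3,46/3] -> miss, prune
  N9 x:[9,38] y:[23/3,58/3] z:[10/3,10] -> hit [9,10], descend [2, 6]
    N2 x:[9,27] y:[23/3,41/3] z:[10/3,8] -> miss, prune
    N6 x:[22,38] y:[14,58/3] z:[23/3,10] -> miss, prune
  N11 x:[6,26] y:[29/3,56/3] z:[28/3,47/3] -> hit [29/3,47/3], descend [5, 10]
    N5 x:[6,26] y:[29/3,11] z:[28/3,34/3] -> hit [29/3,11] leaf, test {P8(miss), P9(miss)}
    N10 x:[14,25] y:[52/3,56/3] z:[35/3,47/3] -> miss, prune
  N12 x:[-5,7] y:[26/3,49/3] z:[3,14] -> miss, prune

order=[0, 8, 9, 2, 6, 11, 5, 10, 12]  |boxes|=9  |leaves|=1  hit=miss

== RESULT ==
9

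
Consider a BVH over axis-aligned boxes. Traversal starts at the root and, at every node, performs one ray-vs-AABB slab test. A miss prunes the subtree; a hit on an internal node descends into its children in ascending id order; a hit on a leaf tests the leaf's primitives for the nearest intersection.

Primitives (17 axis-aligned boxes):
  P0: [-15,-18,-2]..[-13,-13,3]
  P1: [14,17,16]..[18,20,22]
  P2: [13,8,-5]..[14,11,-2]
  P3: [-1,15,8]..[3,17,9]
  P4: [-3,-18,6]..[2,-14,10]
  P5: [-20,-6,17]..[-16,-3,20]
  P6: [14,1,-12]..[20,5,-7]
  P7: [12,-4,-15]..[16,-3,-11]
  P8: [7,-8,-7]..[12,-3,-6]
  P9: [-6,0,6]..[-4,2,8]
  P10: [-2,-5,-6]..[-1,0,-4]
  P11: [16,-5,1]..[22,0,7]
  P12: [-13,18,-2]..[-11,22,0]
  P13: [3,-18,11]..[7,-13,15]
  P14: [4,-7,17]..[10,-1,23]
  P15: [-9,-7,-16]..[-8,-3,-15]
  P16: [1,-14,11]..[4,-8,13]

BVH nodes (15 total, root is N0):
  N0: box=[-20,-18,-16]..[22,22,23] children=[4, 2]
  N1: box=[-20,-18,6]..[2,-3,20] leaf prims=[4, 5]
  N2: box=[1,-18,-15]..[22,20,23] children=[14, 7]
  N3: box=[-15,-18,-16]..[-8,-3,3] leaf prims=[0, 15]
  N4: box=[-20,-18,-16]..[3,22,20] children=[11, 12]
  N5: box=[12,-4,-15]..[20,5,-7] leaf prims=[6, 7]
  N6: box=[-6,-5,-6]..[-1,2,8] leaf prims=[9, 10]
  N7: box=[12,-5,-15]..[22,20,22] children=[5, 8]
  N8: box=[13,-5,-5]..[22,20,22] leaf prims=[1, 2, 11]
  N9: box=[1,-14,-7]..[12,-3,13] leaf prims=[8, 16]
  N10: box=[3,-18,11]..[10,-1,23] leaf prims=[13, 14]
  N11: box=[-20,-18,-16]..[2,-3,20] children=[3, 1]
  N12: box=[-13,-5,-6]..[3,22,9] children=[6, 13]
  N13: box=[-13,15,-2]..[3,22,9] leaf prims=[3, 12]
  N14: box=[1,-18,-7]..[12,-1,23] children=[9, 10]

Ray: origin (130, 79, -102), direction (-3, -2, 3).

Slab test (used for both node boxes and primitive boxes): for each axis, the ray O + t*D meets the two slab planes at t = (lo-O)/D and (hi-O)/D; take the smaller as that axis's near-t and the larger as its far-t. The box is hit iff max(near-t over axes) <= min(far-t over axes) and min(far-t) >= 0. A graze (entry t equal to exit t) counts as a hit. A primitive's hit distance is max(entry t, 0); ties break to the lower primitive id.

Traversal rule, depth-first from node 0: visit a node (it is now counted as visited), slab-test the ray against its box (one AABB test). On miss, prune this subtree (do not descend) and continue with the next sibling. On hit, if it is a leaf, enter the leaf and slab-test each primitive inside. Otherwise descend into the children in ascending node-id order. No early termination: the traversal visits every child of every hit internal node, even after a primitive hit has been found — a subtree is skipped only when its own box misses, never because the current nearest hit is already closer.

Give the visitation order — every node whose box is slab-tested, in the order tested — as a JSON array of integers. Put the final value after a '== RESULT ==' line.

Traverse from the root:
N0 x:[36,50] y:[57/2,97/2] z:[86/3,125/3] -> hit [36,125/3], descend [2, 4]
  N2 x:[36,43] y:[59/2,97/2] z:[29,125/3] -> hit [36,125/3], descend [7, 14]
    N7 x:[36,118/3] y:[59/2,42] z:[29,124/3] -> hit [36,118/3], descend [5, 8]
      N5 x:[110/3,118/3] y:[37,83/2] z:[29,95/3] -> miss, prune
      N8 x:[36,39] y:[59/2,42] z:[97/3,124/3] -> hit [36,39] leaf, test {P1(miss), P2(miss), P11(miss)}
    N14 x:[118/3,43] y:[40,97/2] z:[95/3,125/3] -> hit [40,125/3], descend [9, 10]
      N9 x:[118/3,43] y:[41,93/2] z:[95/3,115/3] -> miss, prune
      N10 x:[40,127/3] y:[40,97/2] z:[113/3,125/3] -> hit [40,125/3] leaf, test {P13(miss), P14@t=40}
  N4 x:[127/3,50] y:[57/2,97/2] z:[86/3,122/3] -> miss, prune

Summary -> nodes [0, 2, 7, 5, 8, 14, 9, 10, 4]; box-tests=9; leaf-entries=2; first=P14

== RESULT ==
[0, 2, 7, 5, 8, 14, 9, 10, 4]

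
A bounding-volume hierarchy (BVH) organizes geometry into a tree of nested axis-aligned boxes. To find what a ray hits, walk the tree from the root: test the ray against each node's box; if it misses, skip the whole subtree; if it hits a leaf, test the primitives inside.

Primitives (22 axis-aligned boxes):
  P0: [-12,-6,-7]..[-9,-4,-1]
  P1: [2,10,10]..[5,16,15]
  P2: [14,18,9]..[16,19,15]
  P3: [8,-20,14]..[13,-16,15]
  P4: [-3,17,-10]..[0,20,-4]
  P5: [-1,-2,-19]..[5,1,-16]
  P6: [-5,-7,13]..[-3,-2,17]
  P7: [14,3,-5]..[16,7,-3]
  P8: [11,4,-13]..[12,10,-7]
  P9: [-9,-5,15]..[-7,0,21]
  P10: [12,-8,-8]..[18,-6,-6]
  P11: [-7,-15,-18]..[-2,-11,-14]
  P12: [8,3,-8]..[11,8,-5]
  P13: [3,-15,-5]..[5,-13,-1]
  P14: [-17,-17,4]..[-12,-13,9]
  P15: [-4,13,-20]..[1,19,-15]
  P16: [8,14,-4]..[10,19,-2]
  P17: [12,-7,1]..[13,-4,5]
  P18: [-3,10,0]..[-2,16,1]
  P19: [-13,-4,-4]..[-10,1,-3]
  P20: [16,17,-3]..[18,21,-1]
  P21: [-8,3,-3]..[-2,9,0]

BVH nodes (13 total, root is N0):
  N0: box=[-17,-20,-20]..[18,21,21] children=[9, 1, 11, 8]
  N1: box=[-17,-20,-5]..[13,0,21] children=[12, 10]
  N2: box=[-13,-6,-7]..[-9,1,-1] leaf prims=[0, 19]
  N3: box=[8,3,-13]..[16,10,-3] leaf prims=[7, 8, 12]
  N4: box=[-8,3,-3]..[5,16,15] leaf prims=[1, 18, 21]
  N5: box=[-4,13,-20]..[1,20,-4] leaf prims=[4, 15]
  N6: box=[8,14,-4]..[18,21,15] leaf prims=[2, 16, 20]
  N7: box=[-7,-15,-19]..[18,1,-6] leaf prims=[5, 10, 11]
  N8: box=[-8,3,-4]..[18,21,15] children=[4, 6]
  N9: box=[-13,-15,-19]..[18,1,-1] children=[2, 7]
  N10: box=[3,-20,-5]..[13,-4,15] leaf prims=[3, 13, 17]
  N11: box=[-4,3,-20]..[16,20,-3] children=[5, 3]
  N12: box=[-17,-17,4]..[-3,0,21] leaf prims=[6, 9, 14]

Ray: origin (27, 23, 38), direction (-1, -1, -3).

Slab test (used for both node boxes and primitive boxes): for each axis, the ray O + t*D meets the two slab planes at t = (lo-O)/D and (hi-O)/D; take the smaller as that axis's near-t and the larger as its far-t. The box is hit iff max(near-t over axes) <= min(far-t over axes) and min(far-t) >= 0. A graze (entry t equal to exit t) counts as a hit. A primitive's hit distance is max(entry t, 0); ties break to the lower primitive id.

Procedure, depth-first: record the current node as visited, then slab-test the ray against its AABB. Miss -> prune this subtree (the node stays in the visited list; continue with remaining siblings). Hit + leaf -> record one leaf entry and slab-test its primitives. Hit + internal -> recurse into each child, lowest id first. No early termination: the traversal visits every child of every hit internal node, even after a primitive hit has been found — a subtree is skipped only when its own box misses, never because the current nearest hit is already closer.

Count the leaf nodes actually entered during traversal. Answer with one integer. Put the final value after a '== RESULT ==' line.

Traverse from the root:
N0 x:[9,44] y:[2,43] z:[17/3,58/3] -> hit [9,58/3], descend [1, 8, 9, 11]
  N1 x:[14,44] y:[23,43] z:[17/3,43/3] -> miss, prune
  N8 x:[9,35] y:[2,20] z:[23/3,14] -> hit [9,14], descend [4, 6]
    N4 x:[22,35] y:[7,20] z:[23/3,41/3] -> miss, prune
    N6 x:[9,19] y:[2,9] z:[23/3,14] -> hit [9,9] leaf, test {P2(miss), P16(miss), P20(miss)}
  N9 x:[9,40] y:[22,38] z:[13,19] -> miss, prune
  N11 x:[11,31] y:[3,20] z:[41/3,58/3] -> hit [41/3,58/3], descend [3, 5]
    N3 x:[11,19] y:[13,20] z:[41/3,17] -> hit [41/3,17] leaf, test {P7(miss), P8@t=15, P12(miss)}
    N5 x:[26,31] y:[3,10] z:[14,58/3] -> miss, prune

Summary -> nodes [0, 1, 8, 4, 6, 9, 11, 3, 5]; box-tests=9; leaf-entries=2; first=P8

== RESULT ==
2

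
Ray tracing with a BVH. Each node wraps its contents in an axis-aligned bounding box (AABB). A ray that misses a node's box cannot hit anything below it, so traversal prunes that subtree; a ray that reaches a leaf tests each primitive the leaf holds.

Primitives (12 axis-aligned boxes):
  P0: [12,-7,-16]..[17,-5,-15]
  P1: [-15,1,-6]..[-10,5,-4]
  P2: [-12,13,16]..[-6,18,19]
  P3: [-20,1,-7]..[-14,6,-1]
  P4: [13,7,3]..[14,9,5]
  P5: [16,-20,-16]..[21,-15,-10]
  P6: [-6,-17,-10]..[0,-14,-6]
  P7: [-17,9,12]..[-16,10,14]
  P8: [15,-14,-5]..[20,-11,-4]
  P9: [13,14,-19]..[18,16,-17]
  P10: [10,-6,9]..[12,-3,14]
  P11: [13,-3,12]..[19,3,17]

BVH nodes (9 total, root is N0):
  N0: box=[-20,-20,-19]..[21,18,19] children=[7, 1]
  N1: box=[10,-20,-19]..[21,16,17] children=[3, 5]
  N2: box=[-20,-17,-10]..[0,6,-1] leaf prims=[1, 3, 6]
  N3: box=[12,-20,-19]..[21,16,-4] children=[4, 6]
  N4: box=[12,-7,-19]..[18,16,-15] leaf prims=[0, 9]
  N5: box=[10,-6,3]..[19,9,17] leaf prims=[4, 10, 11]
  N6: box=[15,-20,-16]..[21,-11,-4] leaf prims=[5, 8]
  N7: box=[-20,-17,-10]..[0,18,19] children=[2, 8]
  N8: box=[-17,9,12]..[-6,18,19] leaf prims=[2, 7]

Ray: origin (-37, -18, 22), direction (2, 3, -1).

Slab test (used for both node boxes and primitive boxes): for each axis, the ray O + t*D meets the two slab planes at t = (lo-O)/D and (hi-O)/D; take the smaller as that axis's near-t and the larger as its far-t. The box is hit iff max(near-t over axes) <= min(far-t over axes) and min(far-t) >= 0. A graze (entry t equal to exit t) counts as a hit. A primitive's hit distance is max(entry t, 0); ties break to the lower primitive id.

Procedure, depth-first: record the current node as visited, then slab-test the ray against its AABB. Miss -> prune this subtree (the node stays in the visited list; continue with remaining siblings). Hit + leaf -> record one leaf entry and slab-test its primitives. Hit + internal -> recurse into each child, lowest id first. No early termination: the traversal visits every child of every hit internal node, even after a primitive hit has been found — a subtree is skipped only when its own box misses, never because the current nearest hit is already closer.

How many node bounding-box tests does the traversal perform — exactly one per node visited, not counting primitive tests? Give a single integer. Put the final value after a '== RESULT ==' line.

Trace the traversal:
N0 x:[17/2,29] y:[-2/3,12] z:[3,41] -> hit [17/2,12], descend [1, 7]
  N1 x:[47/2,29] y:[-2/3,34/3] z:[5,41] -> miss, prune
  N7 x:[17/2,37/2] y:[1/3,12] z:[3,32] -> hit [17/2,12], descend [2, 8]
    N2 x:[17/2,37/2] y:[1/3,8] z:[23,32] -> miss, prune
    N8 x:[10,31/2] y:[9,12] z:[3,10] -> hit [10,10] leaf, test {P2(miss), P7(miss)}

Visited [0, 1, 7, 2, 8]. Tests: 5 box, 1 leaf. Nearest: miss.

== RESULT ==
5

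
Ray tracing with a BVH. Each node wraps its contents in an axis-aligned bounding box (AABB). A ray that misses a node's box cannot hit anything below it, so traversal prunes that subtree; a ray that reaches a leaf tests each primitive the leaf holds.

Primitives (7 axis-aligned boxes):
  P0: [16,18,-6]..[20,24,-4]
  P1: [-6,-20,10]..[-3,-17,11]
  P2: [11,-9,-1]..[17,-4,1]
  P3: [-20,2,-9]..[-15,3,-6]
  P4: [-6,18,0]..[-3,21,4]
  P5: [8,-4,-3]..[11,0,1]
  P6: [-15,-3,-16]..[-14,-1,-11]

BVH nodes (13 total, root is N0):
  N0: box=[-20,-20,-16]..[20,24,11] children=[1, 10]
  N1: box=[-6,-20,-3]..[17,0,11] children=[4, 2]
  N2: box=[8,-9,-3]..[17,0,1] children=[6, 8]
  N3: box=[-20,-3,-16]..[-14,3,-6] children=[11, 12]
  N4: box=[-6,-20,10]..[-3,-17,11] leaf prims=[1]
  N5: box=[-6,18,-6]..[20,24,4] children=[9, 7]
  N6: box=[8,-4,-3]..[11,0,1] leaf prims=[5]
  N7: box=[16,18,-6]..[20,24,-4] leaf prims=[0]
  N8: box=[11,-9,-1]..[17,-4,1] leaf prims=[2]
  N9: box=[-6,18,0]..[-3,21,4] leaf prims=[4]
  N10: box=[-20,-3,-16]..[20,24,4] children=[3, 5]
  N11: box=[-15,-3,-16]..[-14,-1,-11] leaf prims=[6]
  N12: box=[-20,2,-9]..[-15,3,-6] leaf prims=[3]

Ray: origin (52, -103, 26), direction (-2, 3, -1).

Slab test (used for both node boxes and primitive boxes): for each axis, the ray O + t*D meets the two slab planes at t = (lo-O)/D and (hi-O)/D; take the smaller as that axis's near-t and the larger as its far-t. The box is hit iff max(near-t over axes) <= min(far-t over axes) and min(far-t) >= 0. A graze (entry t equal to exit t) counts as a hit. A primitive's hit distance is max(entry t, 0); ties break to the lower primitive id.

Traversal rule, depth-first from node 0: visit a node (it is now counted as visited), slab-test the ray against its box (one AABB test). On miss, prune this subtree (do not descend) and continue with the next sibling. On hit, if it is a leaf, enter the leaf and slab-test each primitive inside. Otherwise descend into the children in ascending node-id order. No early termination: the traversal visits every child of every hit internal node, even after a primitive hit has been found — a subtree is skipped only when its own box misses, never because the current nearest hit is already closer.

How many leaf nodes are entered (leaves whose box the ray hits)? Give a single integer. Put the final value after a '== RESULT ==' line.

Walk:
N0 x:[16,36] y:[83/3,127/3] z:[15,42] -> hit [83/3,36], descend [1, 10]
  N1 x:[35/2,29] y:[83/3,103/3] z:[15,29] -> hit [83/3,29], descend [2, 4]
    N2 x:[35/2,22] y:[94/3,103/3] z:[25,29] -> miss, prune
    N4 x:[55/2,29] y:[83/3,86/3] z:[15,16] -> miss, prune
  N10 x:[16,36] y:[100/3,127/3] z:[22,42] -> hit [100/3,36], descend [3, 5]
    N3 x:[33,36] y:[100/3,106/3] z:[32,42] -> hit [100/3,106/3], descend [11, 12]
      N11 x:[33,67/2] y:[100/3,34] z:[37,42] -> miss, prune
      N12 x:[67/2,36] y:[35,106/3] z:[32,35] -> hit [35,35] leaf, test {P3@t=35}
    N5 x:[16,29] y:[121/3,127/3] z:[22,32] -> miss, prune

order=[0, 1, 2, 4, 10, 3, 11, 12, 5]  |boxes|=9  |leaves|=1  hit=P3

== RESULT ==
1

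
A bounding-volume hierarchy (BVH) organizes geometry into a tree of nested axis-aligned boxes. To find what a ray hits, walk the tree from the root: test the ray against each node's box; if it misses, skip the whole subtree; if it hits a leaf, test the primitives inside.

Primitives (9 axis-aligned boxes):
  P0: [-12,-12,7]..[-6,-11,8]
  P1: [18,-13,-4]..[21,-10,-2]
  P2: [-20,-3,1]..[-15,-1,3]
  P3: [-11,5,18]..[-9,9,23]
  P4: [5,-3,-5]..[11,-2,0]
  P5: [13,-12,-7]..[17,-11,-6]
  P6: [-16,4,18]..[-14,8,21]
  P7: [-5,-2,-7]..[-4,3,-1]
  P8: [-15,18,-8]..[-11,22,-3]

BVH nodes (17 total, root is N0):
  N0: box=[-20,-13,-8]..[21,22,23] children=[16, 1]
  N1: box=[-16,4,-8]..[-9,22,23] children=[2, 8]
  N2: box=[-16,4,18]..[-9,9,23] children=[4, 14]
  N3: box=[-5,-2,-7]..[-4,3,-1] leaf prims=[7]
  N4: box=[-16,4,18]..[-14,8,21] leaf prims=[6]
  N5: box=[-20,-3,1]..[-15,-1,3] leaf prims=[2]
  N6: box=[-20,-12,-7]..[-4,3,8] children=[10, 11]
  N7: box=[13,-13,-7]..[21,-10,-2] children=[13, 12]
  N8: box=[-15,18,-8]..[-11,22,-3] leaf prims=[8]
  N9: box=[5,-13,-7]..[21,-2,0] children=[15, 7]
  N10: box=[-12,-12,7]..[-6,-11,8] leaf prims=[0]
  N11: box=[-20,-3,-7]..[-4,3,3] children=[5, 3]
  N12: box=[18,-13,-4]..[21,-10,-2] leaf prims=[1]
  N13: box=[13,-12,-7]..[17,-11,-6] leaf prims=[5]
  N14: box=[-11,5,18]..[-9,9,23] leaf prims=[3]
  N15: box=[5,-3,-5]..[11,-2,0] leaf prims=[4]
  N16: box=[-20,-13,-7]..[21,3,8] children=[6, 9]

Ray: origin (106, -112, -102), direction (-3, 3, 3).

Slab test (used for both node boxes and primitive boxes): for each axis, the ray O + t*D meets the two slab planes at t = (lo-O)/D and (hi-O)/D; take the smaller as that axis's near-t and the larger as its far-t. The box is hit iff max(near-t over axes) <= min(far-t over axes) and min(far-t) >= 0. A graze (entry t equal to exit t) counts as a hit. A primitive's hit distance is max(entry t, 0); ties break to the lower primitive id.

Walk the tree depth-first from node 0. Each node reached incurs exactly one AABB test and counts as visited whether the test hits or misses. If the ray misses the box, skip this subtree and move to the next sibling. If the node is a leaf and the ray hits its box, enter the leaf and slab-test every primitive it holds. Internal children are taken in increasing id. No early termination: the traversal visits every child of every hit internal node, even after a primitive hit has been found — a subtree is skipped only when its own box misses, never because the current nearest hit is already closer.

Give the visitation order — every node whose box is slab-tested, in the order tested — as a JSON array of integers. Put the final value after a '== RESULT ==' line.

Traverse from the root:
N0 x:[85/3,42] y:[33,134/3] z:[94/3,125/3] -> hit [33,125/3], descend [1, 16]
  N1 x:[115/3,122/3] y:[116/3,134/3] z:[94/3,125/3] -> hit [116/3,122/3], descend [2, 8]
    N2 x:[115/3,122/3] y:[116/3,121/3] z:[40,125/3] -> hit [40,121/3], descend [4, 14]
      N4 x:[40,122/3] y:[116/3,40] z:[40,41] -> hit [40,40] leaf, test {P6@t=40}
      N14 x:[115/3,39] y:[39,121/3] z:[40,125/3] -> miss, prune
    N8 x:[39,121/3] y:[130/3,134/3] z:[94/3,33] -> miss, prune
  N16 x:[85/3,42] y:[33,115/3] z:[95/3,110/3] -> hit [33,110/3], descend [6, 9]
    N6 x:[110/3,42] y:[100/3,115/3] z:[95/3,110/3] -> hit [110/3,110/3], descend [10, 11]
      N10 x:[112/3,118/3] y:[100/3,101/3] z:[109/3,110/3] -> miss, prune
      N11 x:[110/3,42] y:[109/3,115/3] z:[95/3,35] -> miss, prune
    N9 x:[85/3,101/3] y:[33,110/3] z:[95/3,34] -> hit [33,101/3], descend [7, 15]
      N7 x:[85/3,31] y:[33,34] z:[95/3,100/3] -> miss, prune
      N15 x:[95/3,101/3] y:[109/3,110/3] z:[97/3,34] -> miss, prune

order=[0, 1, 2, 4, 14, 8, 16, 6, 10, 11, 9, 7, 15]  |boxes|=13  |leaves|=1  hit=P6

== RESULT ==
[0, 1, 2, 4, 14, 8, 16, 6, 10, 11, 9, 7, 15]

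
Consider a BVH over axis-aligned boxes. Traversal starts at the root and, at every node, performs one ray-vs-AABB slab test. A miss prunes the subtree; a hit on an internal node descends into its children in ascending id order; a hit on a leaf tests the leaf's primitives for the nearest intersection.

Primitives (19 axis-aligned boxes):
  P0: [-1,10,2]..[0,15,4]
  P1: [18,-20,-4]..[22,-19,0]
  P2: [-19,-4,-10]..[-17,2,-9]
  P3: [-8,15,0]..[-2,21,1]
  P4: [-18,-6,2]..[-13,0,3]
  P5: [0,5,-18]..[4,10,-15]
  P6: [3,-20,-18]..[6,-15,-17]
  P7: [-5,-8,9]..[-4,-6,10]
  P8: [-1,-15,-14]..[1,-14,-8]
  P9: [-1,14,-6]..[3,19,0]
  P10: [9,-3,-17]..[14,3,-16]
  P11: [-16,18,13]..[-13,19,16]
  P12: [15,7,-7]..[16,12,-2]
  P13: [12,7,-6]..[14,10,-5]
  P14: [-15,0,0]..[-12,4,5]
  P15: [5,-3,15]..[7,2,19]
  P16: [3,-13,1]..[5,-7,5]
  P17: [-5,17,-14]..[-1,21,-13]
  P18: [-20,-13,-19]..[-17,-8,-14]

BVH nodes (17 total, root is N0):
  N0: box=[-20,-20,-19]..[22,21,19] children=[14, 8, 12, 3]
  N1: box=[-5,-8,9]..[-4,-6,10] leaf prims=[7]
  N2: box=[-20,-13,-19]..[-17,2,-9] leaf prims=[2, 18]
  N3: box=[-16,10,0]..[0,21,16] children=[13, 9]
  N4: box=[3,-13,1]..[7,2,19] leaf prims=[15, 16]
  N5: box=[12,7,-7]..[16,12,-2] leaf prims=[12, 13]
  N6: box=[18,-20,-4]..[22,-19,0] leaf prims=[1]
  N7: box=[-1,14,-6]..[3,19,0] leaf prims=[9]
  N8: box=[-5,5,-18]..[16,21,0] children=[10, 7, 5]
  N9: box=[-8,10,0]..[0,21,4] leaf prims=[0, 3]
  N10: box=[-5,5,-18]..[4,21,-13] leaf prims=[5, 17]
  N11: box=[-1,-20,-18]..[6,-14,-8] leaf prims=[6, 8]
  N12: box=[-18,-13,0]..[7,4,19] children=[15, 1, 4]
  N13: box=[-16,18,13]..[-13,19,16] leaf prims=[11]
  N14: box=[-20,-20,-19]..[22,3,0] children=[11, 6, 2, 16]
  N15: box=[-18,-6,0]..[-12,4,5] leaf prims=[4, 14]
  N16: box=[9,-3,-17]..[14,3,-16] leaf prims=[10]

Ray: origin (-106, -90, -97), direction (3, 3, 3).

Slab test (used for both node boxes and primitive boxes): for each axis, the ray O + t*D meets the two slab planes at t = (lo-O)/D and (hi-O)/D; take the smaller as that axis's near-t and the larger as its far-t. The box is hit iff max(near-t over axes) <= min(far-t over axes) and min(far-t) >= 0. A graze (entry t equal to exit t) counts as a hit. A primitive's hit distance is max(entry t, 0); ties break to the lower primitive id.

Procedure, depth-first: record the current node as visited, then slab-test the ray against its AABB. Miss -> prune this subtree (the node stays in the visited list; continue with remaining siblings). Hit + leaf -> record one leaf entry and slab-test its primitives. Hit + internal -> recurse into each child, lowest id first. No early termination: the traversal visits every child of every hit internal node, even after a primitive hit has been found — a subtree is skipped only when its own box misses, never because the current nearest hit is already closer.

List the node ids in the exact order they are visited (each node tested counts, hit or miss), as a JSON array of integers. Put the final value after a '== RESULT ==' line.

Trace the traversal:
N0 x:[86/3,128/3] y:[70/3,37] z:[26,116/3] -> hit [86/3,37], descend [3, 8, 12, 14]
  N3 x:[30,106/3] y:[100/3,37] z:[97/3,113/3] -> hit [100/3,106/3], descend [9, 13]
    N9 x:[98/3,106/3] y:[100/3,37] z:[97/3,101/3] -> hit [100/3,101/3] leaf, test {P0(miss), P3(miss)}
    N13 x:[30,31] y:[36,109/3] z:[110/3,113/3] -> miss, prune
  N8 x:[101/3,122/3] y:[95/3,37] z:[79/3,97/3] -> miss, prune
  N12 x:[88/3,113/3] y:[77/3,94/3] z:[97/3,116/3] -> miss, prune
  N14 x:[86/3,128/3] y:[70/3,31] z:[26,97/3] -> hit [86/3,31], descend [2, 6, 11, 16]
    N2 x:[86/3,89/3] y:[77/3,92/3] z:[26,88/3] -> hit [86/3,88/3] leaf, test {P2@t=29, P18(miss)}
    N6 x:[124/3,128/3] y:[70/3,71/3] z:[31,97/3] -> miss, prune
    N11 x:[35,112/3] y:[70/3,76/3] z:[79/3,89/3] -> miss, prune
    N16 x:[115/3,40] y:[29,31] z:[80/3,27] -> miss, prune

order=[0, 3, 9, 13, 8, 12, 14, 2, 6, 11, 16]  |boxes|=11  |leaves|=2  hit=P2

== RESULT ==
[0, 3, 9, 13, 8, 12, 14, 2, 6, 11, 16]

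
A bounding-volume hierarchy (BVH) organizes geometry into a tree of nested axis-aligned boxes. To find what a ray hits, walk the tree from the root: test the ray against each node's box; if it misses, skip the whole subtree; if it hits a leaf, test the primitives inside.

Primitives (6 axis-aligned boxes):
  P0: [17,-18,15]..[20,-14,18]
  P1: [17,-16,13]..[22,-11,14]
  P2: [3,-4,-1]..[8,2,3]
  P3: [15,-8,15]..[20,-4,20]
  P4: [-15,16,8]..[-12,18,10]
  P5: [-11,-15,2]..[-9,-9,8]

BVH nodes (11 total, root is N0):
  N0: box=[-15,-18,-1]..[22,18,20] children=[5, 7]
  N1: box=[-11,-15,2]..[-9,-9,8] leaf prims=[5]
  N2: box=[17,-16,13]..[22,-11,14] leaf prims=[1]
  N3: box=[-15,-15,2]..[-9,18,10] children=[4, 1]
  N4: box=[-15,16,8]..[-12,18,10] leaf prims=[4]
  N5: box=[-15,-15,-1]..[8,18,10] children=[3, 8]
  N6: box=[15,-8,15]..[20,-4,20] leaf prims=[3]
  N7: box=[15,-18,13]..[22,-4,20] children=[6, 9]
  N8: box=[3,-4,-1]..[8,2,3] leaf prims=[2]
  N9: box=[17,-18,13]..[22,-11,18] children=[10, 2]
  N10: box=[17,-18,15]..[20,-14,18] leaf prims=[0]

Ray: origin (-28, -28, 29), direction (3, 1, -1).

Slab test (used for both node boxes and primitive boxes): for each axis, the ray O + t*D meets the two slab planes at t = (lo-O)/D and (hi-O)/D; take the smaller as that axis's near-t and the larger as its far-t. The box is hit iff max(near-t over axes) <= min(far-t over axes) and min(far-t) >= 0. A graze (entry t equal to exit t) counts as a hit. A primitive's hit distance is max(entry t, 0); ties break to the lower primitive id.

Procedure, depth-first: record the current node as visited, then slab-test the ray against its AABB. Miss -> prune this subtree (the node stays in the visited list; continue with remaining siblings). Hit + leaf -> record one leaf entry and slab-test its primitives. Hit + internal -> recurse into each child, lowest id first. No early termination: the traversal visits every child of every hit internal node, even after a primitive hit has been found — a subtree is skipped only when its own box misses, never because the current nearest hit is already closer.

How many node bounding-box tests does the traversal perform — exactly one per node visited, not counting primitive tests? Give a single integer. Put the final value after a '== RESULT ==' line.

Trace the traversal:
N0 x:[13/3,50/3] y:[10,46] z:[9,30] -> hit [10,50/3], descend [5, 7]
  N5 x:[13/3,12] y:[13,46] z:[19,30] -> miss, prune
  N7 x:[43/3,50/3] y:[10,24] z:[9,16] -> hit [43/3,16], descend [6, 9]
    N6 x:[43/3,16] y:[20,24] z:[9,14] -> miss, prune
    N9 x:[15,50/3] y:[10,17] z:[11,16] -> hit [15,16], descend [2, 10]
      N2 x:[15,50/3] y:[12,17] z:[15,16] -> hit [15,16] leaf, test {P1@t=15}
      N10 x:[15,16] y:[10,14] z:[11,14] -> miss, prune

Summary -> nodes [0, 5, 7, 6, 9, 2, 10]; box-tests=7; leaf-entries=1; first=P1

== RESULT ==
7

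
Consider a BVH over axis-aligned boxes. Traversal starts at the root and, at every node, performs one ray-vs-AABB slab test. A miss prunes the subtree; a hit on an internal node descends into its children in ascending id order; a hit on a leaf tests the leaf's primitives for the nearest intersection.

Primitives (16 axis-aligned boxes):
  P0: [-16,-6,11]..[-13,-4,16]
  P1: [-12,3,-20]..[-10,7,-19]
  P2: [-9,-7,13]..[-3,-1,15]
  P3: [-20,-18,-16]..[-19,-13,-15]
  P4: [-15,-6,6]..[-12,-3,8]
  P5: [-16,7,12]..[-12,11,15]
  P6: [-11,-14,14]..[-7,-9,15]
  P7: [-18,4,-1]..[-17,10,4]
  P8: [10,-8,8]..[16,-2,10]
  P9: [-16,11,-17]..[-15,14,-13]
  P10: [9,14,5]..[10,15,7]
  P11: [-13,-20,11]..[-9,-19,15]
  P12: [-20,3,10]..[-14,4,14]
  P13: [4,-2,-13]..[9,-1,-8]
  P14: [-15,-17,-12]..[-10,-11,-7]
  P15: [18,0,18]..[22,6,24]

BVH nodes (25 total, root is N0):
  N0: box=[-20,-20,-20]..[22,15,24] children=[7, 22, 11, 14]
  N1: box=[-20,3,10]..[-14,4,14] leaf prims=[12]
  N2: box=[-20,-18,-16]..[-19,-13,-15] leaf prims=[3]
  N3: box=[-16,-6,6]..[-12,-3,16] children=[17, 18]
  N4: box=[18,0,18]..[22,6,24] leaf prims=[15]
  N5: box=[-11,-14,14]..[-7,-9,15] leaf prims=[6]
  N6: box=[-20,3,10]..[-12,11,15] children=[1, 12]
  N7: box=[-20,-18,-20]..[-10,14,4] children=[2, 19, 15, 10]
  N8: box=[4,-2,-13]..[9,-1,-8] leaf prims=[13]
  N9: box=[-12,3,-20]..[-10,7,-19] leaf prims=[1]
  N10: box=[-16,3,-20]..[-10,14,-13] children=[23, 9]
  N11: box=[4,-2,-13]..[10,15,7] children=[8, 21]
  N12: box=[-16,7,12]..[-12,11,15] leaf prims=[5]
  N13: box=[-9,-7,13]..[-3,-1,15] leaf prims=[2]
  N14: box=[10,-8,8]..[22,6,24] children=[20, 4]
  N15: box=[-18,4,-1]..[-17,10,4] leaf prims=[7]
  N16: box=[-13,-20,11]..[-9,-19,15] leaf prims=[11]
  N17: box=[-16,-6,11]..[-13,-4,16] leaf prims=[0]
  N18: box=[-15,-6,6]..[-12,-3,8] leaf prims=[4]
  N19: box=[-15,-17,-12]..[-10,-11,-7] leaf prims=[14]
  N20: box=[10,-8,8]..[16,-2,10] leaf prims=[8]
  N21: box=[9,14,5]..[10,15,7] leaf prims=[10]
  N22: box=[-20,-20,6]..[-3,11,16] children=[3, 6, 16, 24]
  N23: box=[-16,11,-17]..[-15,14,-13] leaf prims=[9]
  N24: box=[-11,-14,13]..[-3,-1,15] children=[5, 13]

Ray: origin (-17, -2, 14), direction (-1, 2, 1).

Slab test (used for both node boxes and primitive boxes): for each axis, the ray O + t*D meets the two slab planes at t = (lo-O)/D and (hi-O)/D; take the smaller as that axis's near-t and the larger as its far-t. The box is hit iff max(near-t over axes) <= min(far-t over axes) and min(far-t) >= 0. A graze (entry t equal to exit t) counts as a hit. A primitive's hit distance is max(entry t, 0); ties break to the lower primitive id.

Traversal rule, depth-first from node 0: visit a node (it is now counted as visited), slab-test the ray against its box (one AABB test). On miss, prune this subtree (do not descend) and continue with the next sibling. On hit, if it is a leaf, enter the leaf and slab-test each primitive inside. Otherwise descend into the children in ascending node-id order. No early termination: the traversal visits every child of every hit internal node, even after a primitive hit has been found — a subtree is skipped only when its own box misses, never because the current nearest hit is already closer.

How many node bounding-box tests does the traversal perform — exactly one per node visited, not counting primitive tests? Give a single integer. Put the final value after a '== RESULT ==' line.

Walk:
N0 x:[-39,3] y:[-9,17/2] z:[-34,10] -> hit [-9,3], descend [7, 11, 14, 22]
  N7 x:[-7,3] y:[-8,8] z:[-34,-10] -> miss, prune
  N11 x:[-27,-21] y:[0,17/2] z:[-27,-7] -> miss, prune
  N14 x:[-39,-27] y:[-3,4] z:[-6,10] -> miss, prune
  N22 x:[-14,3] y:[-9,13/2] z:[-8,2] -> hit [-8,2], descend [3, 6, 16, 24]
    N3 x:[-5,-1] y:[-2,-1/2] z:[-8,2] -> miss, prune
    N6 x:[-5,3] y:[5/2,13/2] z:[-4,1] -> miss, prune
    N16 x:[-8,-4] y:[-9,-17/2] z:[-3,1] -> miss, prune
    N24 x:[-14,-6] y:[-6,1/2] z:[-1,1] -> miss, prune

order=[0, 7, 11, 14, 22, 3, 6, 16, 24]  |boxes|=9  |leaves|=0  hit=miss

== RESULT ==
9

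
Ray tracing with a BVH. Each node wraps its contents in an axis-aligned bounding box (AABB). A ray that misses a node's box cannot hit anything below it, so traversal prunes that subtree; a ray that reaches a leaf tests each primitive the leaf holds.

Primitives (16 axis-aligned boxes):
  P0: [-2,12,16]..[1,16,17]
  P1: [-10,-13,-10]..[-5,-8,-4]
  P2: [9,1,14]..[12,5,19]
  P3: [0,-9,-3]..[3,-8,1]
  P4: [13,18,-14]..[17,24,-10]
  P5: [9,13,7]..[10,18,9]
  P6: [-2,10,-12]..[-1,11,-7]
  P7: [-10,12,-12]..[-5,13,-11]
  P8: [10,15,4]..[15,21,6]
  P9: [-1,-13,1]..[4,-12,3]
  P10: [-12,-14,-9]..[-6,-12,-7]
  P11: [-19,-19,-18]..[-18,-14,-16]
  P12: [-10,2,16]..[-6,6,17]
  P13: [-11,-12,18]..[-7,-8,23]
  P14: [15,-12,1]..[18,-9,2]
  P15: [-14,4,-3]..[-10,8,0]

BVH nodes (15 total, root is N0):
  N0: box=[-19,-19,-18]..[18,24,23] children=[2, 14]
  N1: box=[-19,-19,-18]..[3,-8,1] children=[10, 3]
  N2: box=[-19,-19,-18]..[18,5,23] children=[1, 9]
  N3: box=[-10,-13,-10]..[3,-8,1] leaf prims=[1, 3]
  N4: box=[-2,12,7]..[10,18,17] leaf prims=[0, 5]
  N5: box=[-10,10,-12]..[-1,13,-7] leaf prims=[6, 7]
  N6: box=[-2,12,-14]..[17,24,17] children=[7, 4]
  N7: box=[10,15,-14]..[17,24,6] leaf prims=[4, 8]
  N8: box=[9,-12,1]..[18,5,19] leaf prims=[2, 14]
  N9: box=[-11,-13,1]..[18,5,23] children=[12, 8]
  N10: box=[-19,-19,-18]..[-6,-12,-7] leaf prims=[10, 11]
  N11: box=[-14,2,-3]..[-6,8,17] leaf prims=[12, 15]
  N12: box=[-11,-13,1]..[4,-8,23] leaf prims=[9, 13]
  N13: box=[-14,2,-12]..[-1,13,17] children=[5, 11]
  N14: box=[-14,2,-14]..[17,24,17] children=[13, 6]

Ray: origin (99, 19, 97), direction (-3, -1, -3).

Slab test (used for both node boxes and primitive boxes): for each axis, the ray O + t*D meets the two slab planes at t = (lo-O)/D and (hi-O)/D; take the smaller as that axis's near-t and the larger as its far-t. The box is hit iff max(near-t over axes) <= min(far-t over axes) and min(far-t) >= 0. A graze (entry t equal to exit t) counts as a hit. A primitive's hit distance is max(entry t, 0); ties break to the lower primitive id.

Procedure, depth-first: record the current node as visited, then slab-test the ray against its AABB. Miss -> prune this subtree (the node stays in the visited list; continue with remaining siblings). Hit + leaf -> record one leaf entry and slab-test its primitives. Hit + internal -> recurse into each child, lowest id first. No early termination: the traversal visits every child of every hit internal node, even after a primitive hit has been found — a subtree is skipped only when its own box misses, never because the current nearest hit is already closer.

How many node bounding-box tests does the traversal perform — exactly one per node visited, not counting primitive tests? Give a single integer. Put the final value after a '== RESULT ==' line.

Walk:
N0 x:[27,118/3] y:[-5,38] z:[74/3,115/3] -> hit [27,38], descend [2, 14]
  N2 x:[27,118/3] y:[14,38] z:[74/3,115/3] -> hit [27,38], descend [1, 9]
    N1 x:[32,118/3] y:[27,38] z:[32,115/3] -> hit [32,38], descend [3, 10]
      N3 x:[32,109/3] y:[27,32] z:[32,107/3] -> hit [32,32] leaf, test {P1(miss), P3(miss)}
      N10 x:[35,118/3] y:[31,38] z:[104/3,115/3] -> hit [35,38] leaf, test {P10(miss), P11(miss)}
    N9 x:[27,110/3] y:[14,32] z:[74/3,32] -> hit [27,32], descend [8, 12]
      N8 x:[27,30] y:[14,31] z:[26,32] -> hit [27,30] leaf, test {P2(miss), P14(miss)}
      N12 x:[95/3,110/3] y:[27,32] z:[74/3,32] -> hit [95/3,32] leaf, test {P9@t=95/3, P13(miss)}
  N14 x:[82/3,113/3] y:[-5,17] z:[80/3,37] -> miss, prune

9 AABB tests over nodes [0, 2, 1, 3, 10, 9, 8, 12, 14]; 4 leaves entered; closest P9.

== RESULT ==
9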